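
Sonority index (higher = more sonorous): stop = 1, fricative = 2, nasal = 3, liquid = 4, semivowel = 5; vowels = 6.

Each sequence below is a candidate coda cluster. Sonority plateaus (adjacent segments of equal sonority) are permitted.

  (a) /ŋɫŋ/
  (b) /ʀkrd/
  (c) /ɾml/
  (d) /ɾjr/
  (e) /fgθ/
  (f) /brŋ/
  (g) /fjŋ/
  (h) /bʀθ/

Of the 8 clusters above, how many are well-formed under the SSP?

0

(a) 3-4-3 → violates
(b) 4-1-4-1 → violates
(c) 4-3-4 → violates
(d) 4-5-4 → violates
(e) 2-1-2 → violates
(f) 1-4-3 → violates
(g) 2-5-3 → violates
(h) 1-4-2 → violates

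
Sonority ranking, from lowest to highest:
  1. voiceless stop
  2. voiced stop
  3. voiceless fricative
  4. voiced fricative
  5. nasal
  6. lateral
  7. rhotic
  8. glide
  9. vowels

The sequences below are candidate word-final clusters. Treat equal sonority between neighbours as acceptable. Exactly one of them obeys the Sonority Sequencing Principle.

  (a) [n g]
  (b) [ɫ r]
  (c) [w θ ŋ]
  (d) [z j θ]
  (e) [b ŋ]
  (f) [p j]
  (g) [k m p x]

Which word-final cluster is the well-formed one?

(a) 5-2 → obeys
(b) 6-7 → violates
(c) 8-3-5 → violates
(d) 4-8-3 → violates
(e) 2-5 → violates
(f) 1-8 → violates
(g) 1-5-1-3 → violates

a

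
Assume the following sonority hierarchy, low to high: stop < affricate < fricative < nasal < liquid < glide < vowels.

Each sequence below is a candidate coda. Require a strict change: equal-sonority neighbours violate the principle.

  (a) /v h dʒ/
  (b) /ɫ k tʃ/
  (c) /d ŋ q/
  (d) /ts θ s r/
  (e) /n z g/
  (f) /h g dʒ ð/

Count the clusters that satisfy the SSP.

1

(a) sonority 3-3-2: ill-formed.
(b) sonority 5-1-2: ill-formed.
(c) sonority 1-4-1: ill-formed.
(d) sonority 2-3-3-5: ill-formed.
(e) sonority 4-3-1: well-formed.
(f) sonority 3-1-2-3: ill-formed.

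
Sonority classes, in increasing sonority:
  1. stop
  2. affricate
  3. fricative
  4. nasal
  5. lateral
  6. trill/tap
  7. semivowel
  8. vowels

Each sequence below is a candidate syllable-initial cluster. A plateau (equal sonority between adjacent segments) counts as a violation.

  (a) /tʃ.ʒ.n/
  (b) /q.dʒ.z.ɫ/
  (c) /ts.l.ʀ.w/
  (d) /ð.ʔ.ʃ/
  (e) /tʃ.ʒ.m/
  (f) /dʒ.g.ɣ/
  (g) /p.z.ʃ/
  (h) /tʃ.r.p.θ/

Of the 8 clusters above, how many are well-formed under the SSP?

(a) /tʃ.ʒ.n/: profile 2-3-4 — obeys.
(b) /q.dʒ.z.ɫ/: profile 1-2-3-5 — obeys.
(c) /ts.l.ʀ.w/: profile 2-5-6-7 — obeys.
(d) /ð.ʔ.ʃ/: profile 3-1-3 — violates.
(e) /tʃ.ʒ.m/: profile 2-3-4 — obeys.
(f) /dʒ.g.ɣ/: profile 2-1-3 — violates.
(g) /p.z.ʃ/: profile 1-3-3 — violates.
(h) /tʃ.r.p.θ/: profile 2-6-1-3 — violates.

4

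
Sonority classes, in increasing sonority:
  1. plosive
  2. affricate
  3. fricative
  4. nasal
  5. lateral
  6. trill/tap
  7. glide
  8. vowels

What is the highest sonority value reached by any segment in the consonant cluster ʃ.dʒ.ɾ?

/ʃ/ — fricative, sonority 3.
/dʒ/ — affricate, sonority 2.
/ɾ/ — trill/tap, sonority 6.
The maximum is 6.

6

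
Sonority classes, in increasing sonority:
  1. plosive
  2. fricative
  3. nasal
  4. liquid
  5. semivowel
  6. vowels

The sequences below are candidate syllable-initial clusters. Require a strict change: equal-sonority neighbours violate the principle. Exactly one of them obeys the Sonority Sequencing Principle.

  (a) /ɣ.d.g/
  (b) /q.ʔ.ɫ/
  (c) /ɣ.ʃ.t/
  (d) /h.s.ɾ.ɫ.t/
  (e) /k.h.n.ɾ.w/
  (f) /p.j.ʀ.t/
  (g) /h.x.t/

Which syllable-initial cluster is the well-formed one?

e

(a) sonority 2-1-1: ill-formed.
(b) sonority 1-1-4: ill-formed.
(c) sonority 2-2-1: ill-formed.
(d) sonority 2-2-4-4-1: ill-formed.
(e) sonority 1-2-3-4-5: well-formed.
(f) sonority 1-5-4-1: ill-formed.
(g) sonority 2-2-1: ill-formed.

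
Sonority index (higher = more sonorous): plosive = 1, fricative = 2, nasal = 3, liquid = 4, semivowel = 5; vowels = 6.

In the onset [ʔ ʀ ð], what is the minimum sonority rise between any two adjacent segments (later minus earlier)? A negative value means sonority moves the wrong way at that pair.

/ʔ/ is a plosive (sonority 1).
/ʀ/ is a liquid (sonority 4).
/ð/ is a fricative (sonority 2).
/ʔ/→/ʀ/: change +3.
/ʀ/→/ð/: change -2.
Minimum = -2.

-2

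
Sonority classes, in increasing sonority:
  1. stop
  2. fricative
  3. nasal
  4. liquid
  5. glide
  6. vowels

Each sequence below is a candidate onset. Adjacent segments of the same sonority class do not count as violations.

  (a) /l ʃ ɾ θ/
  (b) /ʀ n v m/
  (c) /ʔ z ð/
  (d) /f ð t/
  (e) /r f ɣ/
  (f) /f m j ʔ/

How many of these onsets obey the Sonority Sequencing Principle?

1

(a) /l ʃ ɾ θ/: profile 4-2-4-2 — violates.
(b) /ʀ n v m/: profile 4-3-2-3 — violates.
(c) /ʔ z ð/: profile 1-2-2 — obeys.
(d) /f ð t/: profile 2-2-1 — violates.
(e) /r f ɣ/: profile 4-2-2 — violates.
(f) /f m j ʔ/: profile 2-3-5-1 — violates.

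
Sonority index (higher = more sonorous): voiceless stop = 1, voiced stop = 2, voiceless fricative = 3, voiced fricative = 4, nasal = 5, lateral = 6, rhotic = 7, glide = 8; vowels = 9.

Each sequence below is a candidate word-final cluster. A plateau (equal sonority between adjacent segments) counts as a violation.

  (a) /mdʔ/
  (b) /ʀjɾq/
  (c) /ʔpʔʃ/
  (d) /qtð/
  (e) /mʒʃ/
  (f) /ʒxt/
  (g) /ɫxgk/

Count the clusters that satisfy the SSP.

4

(a) sonority 5-2-1: well-formed.
(b) sonority 7-8-7-1: ill-formed.
(c) sonority 1-1-1-3: ill-formed.
(d) sonority 1-1-4: ill-formed.
(e) sonority 5-4-3: well-formed.
(f) sonority 4-3-1: well-formed.
(g) sonority 6-3-2-1: well-formed.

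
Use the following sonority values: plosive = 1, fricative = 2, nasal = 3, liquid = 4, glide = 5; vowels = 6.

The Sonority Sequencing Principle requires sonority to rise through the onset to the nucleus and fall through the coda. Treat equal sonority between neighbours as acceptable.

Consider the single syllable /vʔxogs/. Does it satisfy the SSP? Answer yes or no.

Onset: /v/ is a fricative (sonority 2), /ʔ/ is a plosive (sonority 1), /x/ is a fricative (sonority 2); then the nucleus /o/ (sonority 6).
Onset profile 2-1-2-6 — does not rise throughout.
Coda: /g/ is a plosive (sonority 1), /s/ is a fricative (sonority 2).
Coda profile 6-1-2 — does not fall throughout.

no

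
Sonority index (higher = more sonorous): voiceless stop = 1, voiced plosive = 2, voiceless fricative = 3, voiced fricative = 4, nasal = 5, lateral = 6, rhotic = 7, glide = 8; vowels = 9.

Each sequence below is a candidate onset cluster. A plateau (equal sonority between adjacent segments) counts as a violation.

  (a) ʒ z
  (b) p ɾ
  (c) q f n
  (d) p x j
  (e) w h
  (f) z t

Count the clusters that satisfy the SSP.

3

(a) sonority 4-4: ill-formed.
(b) sonority 1-7: well-formed.
(c) sonority 1-3-5: well-formed.
(d) sonority 1-3-8: well-formed.
(e) sonority 8-3: ill-formed.
(f) sonority 4-1: ill-formed.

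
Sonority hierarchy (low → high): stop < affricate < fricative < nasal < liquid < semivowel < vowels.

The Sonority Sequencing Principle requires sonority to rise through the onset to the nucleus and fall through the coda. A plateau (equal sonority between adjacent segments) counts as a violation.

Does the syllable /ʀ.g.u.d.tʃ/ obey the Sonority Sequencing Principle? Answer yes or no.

Onset: /ʀ/ is a liquid (sonority 5), /g/ is a stop (sonority 1); then the nucleus /u/ (sonority 7).
Onset profile 5-1-7 — does not strictly rise throughout.
Coda: /d/ is a stop (sonority 1), /tʃ/ is an affricate (sonority 2).
Coda profile 7-1-2 — does not strictly fall throughout.

no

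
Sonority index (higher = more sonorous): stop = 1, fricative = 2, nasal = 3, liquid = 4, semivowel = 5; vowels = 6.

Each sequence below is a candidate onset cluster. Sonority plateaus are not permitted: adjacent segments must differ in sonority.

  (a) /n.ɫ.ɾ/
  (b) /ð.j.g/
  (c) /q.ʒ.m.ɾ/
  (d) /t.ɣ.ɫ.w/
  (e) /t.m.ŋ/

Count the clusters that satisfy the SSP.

2

(a) sonority 3-4-4: ill-formed.
(b) sonority 2-5-1: ill-formed.
(c) sonority 1-2-3-4: well-formed.
(d) sonority 1-2-4-5: well-formed.
(e) sonority 1-3-3: ill-formed.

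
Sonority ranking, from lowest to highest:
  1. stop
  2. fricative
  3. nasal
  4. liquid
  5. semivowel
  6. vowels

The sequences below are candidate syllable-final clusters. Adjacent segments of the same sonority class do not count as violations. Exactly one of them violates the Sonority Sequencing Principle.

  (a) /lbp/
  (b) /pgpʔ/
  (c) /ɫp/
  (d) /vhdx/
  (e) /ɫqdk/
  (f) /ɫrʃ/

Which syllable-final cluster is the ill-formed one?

d

(a) sonority 4-1-1: well-formed.
(b) sonority 1-1-1-1: well-formed.
(c) sonority 4-1: well-formed.
(d) sonority 2-2-1-2: ill-formed.
(e) sonority 4-1-1-1: well-formed.
(f) sonority 4-4-2: well-formed.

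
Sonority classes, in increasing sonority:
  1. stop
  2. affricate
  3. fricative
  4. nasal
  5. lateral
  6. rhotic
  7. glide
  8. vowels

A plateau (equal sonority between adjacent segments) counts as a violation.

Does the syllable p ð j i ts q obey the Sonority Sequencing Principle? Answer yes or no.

yes

Onset: /p/ is a stop (sonority 1), /ð/ is a fricative (sonority 3), /j/ is a glide (sonority 7); then the nucleus /i/ (sonority 8).
Onset profile 1-3-7-8 — rises to the nucleus.
Coda: /ts/ is an affricate (sonority 2), /q/ is a stop (sonority 1).
Coda profile 8-2-1 — falls from the nucleus.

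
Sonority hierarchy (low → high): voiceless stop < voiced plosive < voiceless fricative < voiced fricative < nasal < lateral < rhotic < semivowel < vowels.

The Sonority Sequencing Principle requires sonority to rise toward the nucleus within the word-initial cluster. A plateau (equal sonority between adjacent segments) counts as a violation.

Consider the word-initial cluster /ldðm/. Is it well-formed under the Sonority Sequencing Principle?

/l/ — lateral, sonority 6.
/d/ — voiced plosive, sonority 2.
/ð/ — voiced fricative, sonority 4.
/m/ — nasal, sonority 5.
The profile is 6-2-4-5. Between /l/ (6) and /d/ (2) sonority does not rise, so the cluster violates the SSP.

no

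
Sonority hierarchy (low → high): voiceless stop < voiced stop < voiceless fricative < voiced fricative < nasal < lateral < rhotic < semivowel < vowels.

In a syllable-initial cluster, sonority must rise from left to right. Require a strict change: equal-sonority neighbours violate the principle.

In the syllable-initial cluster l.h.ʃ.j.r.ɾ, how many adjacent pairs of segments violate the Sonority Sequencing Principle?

4

/l/: lateral = 6.
/h/: voiceless fricative = 3.
/ʃ/: voiceless fricative = 3.
/j/: semivowel = 8.
/r/: rhotic = 7.
/ɾ/: rhotic = 7.
/l/→/h/: 6→3 (does not rise) — violation.
/h/→/ʃ/: 3→3 (plateau) — violation.
/ʃ/→/j/: 3→8 (rises) — ok.
/j/→/r/: 8→7 (does not rise) — violation.
/r/→/ɾ/: 7→7 (plateau) — violation.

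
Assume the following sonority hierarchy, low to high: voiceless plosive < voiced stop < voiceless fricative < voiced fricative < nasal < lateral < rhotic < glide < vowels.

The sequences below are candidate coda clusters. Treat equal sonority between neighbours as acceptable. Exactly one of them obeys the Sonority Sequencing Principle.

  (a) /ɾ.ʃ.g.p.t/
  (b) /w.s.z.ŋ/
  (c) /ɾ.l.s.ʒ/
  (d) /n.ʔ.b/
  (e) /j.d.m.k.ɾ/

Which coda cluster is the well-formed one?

(a) /ɾ.ʃ.g.p.t/: profile 7-3-2-1-1 — obeys.
(b) /w.s.z.ŋ/: profile 8-3-4-5 — violates.
(c) /ɾ.l.s.ʒ/: profile 7-6-3-4 — violates.
(d) /n.ʔ.b/: profile 5-1-2 — violates.
(e) /j.d.m.k.ɾ/: profile 8-2-5-1-7 — violates.

a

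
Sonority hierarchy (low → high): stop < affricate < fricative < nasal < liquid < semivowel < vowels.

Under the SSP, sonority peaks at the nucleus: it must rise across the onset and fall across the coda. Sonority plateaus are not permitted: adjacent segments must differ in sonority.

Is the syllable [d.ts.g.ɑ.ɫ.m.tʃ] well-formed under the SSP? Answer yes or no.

Onset: /d/ is a stop (sonority 1), /ts/ is an affricate (sonority 2), /g/ is a stop (sonority 1); then the nucleus /ɑ/ (sonority 7).
Onset profile 1-2-1-7 — does not strictly rise throughout.
Coda: /ɫ/ is a liquid (sonority 5), /m/ is a nasal (sonority 4), /tʃ/ is an affricate (sonority 2).
Coda profile 7-5-4-2 — falls from the nucleus.

no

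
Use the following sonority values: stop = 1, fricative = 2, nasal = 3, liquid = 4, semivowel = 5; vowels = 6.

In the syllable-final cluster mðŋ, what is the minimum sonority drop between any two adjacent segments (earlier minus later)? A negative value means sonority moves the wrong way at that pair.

/m/ is a nasal (sonority 3).
/ð/ is a fricative (sonority 2).
/ŋ/ is a nasal (sonority 3).
/m/→/ð/: change +1.
/ð/→/ŋ/: change -1.
Minimum = -1.

-1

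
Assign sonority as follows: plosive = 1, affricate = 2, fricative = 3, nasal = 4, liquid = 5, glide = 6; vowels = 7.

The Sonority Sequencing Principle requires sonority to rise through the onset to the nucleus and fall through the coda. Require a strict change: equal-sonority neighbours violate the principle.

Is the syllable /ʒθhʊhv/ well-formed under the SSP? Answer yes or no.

no

Onset: /ʒ/ is a fricative (sonority 3), /θ/ is a fricative (sonority 3), /h/ is a fricative (sonority 3); then the nucleus /ʊ/ (sonority 7).
Onset profile 3-3-3-7 — does not strictly rise throughout.
Coda: /h/ is a fricative (sonority 3), /v/ is a fricative (sonority 3).
Coda profile 7-3-3 — does not strictly fall throughout.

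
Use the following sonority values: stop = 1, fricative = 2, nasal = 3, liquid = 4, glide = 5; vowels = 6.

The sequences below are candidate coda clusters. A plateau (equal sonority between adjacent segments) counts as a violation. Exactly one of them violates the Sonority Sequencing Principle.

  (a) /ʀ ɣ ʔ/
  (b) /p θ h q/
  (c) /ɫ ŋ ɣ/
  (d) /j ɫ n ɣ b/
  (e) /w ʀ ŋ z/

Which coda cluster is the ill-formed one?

(a) 4-2-1 → obeys
(b) 1-2-2-1 → violates
(c) 4-3-2 → obeys
(d) 5-4-3-2-1 → obeys
(e) 5-4-3-2 → obeys

b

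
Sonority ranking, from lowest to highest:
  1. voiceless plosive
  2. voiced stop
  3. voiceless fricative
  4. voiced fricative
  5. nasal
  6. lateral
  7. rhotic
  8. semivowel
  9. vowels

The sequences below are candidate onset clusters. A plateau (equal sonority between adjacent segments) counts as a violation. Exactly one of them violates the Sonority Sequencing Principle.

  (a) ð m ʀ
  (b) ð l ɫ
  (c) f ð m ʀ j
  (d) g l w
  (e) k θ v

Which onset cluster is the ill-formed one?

(a) sonority 4-5-7: well-formed.
(b) sonority 4-6-6: ill-formed.
(c) sonority 3-4-5-7-8: well-formed.
(d) sonority 2-6-8: well-formed.
(e) sonority 1-3-4: well-formed.

b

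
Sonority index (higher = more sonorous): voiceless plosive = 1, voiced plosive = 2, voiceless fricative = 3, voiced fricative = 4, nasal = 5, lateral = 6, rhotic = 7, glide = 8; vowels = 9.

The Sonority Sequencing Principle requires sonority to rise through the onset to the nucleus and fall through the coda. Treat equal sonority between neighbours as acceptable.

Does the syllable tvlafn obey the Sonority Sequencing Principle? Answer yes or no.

Onset: /t/ is a voiceless plosive (sonority 1), /v/ is a voiced fricative (sonority 4), /l/ is a lateral (sonority 6); then the nucleus /a/ (sonority 9).
Onset profile 1-4-6-9 — rises to the nucleus.
Coda: /f/ is a voiceless fricative (sonority 3), /n/ is a nasal (sonority 5).
Coda profile 9-3-5 — does not fall throughout.

no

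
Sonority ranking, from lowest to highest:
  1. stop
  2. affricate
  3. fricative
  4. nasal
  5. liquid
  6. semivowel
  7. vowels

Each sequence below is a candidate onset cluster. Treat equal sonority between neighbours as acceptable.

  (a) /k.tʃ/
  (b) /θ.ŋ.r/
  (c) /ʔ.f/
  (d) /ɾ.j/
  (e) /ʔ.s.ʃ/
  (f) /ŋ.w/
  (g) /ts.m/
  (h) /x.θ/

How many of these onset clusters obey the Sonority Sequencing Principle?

8

(a) sonority 1-2: well-formed.
(b) sonority 3-4-5: well-formed.
(c) sonority 1-3: well-formed.
(d) sonority 5-6: well-formed.
(e) sonority 1-3-3: well-formed.
(f) sonority 4-6: well-formed.
(g) sonority 2-4: well-formed.
(h) sonority 3-3: well-formed.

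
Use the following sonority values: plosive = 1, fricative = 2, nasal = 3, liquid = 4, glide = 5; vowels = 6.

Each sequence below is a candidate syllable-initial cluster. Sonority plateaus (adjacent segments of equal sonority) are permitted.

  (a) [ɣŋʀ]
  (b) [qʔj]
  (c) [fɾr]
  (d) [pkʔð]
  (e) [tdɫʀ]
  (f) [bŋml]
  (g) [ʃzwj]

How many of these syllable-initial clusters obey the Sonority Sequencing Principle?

7

(a) [ɣŋʀ]: profile 2-3-4 — obeys.
(b) [qʔj]: profile 1-1-5 — obeys.
(c) [fɾr]: profile 2-4-4 — obeys.
(d) [pkʔð]: profile 1-1-1-2 — obeys.
(e) [tdɫʀ]: profile 1-1-4-4 — obeys.
(f) [bŋml]: profile 1-3-3-4 — obeys.
(g) [ʃzwj]: profile 2-2-5-5 — obeys.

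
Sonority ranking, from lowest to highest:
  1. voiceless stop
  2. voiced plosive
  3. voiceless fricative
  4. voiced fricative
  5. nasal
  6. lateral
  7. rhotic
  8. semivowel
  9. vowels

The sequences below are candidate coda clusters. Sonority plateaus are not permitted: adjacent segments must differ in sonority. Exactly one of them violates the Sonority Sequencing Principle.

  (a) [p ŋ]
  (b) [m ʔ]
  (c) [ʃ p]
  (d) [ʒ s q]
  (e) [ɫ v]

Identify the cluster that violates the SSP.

(a) sonority 1-5: ill-formed.
(b) sonority 5-1: well-formed.
(c) sonority 3-1: well-formed.
(d) sonority 4-3-1: well-formed.
(e) sonority 6-4: well-formed.

a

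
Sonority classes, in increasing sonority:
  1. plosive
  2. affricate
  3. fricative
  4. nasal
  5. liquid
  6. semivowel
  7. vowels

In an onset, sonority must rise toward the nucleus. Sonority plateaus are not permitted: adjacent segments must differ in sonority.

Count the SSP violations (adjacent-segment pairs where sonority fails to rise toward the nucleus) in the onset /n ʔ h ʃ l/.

/n/ — nasal, sonority 4.
/ʔ/ — plosive, sonority 1.
/h/ — fricative, sonority 3.
/ʃ/ — fricative, sonority 3.
/l/ — liquid, sonority 5.
/n/→/ʔ/: 4→1 (does not rise) — violation.
/ʔ/→/h/: 1→3 (rises) — ok.
/h/→/ʃ/: 3→3 (plateau) — violation.
/ʃ/→/l/: 3→5 (rises) — ok.

2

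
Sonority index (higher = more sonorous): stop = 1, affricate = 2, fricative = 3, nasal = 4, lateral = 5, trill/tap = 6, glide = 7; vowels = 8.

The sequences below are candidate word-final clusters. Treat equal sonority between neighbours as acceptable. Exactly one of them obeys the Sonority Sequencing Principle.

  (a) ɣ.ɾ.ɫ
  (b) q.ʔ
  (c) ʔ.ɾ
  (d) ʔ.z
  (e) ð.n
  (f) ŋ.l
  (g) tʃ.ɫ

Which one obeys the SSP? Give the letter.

(a) 3-6-5 → violates
(b) 1-1 → obeys
(c) 1-6 → violates
(d) 1-3 → violates
(e) 3-4 → violates
(f) 4-5 → violates
(g) 2-5 → violates

b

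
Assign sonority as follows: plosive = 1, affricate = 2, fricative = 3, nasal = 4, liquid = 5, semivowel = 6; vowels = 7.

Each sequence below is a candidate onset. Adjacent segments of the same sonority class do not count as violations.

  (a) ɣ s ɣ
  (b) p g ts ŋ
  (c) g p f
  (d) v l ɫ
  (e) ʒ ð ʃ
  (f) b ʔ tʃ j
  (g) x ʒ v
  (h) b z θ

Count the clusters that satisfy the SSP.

(a) sonority 3-3-3: well-formed.
(b) sonority 1-1-2-4: well-formed.
(c) sonority 1-1-3: well-formed.
(d) sonority 3-5-5: well-formed.
(e) sonority 3-3-3: well-formed.
(f) sonority 1-1-2-6: well-formed.
(g) sonority 3-3-3: well-formed.
(h) sonority 1-3-3: well-formed.

8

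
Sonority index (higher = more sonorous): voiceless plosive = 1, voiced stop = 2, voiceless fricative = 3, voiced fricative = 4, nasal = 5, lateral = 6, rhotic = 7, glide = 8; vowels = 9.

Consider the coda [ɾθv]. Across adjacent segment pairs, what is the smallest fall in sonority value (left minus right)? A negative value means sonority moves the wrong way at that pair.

-1

/ɾ/ — rhotic, sonority 7.
/θ/ — voiceless fricative, sonority 3.
/v/ — voiced fricative, sonority 4.
/ɾ/→/θ/: change +4.
/θ/→/v/: change -1.
Minimum = -1.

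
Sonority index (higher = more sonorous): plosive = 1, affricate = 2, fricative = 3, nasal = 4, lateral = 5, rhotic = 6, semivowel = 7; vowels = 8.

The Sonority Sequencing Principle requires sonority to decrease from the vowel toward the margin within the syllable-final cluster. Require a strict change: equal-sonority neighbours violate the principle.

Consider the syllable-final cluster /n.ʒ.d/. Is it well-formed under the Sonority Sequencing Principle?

yes

/n/: nasal = 4.
/ʒ/: fricative = 3.
/d/: plosive = 1.
The profile 4-3-1 strictly falls, so the syllable-final cluster satisfies the SSP.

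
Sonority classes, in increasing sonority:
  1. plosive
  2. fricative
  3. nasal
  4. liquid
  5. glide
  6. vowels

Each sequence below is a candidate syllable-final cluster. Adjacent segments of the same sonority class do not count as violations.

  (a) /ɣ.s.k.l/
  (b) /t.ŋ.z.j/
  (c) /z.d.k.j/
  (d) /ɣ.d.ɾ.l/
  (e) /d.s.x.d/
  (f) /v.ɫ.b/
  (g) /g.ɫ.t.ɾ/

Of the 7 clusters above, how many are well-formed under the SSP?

0

(a) /ɣ.s.k.l/: profile 2-2-1-4 — violates.
(b) /t.ŋ.z.j/: profile 1-3-2-5 — violates.
(c) /z.d.k.j/: profile 2-1-1-5 — violates.
(d) /ɣ.d.ɾ.l/: profile 2-1-4-4 — violates.
(e) /d.s.x.d/: profile 1-2-2-1 — violates.
(f) /v.ɫ.b/: profile 2-4-1 — violates.
(g) /g.ɫ.t.ɾ/: profile 1-4-1-4 — violates.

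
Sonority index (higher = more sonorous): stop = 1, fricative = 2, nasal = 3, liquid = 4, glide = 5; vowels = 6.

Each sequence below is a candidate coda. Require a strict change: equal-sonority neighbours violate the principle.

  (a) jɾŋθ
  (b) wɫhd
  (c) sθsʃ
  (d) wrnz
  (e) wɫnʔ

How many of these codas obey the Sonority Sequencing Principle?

4

(a) jɾŋθ: profile 5-4-3-2 — obeys.
(b) wɫhd: profile 5-4-2-1 — obeys.
(c) sθsʃ: profile 2-2-2-2 — violates.
(d) wrnz: profile 5-4-3-2 — obeys.
(e) wɫnʔ: profile 5-4-3-1 — obeys.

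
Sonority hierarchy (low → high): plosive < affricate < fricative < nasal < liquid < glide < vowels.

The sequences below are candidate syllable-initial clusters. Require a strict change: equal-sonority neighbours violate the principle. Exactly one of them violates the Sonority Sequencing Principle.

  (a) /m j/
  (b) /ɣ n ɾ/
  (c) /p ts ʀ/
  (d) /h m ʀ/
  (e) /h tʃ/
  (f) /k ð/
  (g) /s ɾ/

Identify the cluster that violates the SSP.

e

(a) /m j/: profile 4-6 — obeys.
(b) /ɣ n ɾ/: profile 3-4-5 — obeys.
(c) /p ts ʀ/: profile 1-2-5 — obeys.
(d) /h m ʀ/: profile 3-4-5 — obeys.
(e) /h tʃ/: profile 3-2 — violates.
(f) /k ð/: profile 1-3 — obeys.
(g) /s ɾ/: profile 3-5 — obeys.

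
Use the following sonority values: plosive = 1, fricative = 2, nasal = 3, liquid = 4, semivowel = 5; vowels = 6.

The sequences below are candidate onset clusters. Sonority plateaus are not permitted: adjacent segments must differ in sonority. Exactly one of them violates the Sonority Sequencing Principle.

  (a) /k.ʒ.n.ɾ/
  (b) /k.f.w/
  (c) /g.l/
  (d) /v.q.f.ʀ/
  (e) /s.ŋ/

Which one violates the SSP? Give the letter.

(a) 1-2-3-4 → obeys
(b) 1-2-5 → obeys
(c) 1-4 → obeys
(d) 2-1-2-4 → violates
(e) 2-3 → obeys

d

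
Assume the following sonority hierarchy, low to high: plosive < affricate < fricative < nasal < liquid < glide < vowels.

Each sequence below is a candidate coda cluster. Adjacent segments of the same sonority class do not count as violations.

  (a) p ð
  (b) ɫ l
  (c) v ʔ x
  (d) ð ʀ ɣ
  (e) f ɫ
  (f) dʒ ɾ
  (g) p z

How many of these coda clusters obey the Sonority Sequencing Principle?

1

(a) 1-3 → violates
(b) 5-5 → obeys
(c) 3-1-3 → violates
(d) 3-5-3 → violates
(e) 3-5 → violates
(f) 2-5 → violates
(g) 1-3 → violates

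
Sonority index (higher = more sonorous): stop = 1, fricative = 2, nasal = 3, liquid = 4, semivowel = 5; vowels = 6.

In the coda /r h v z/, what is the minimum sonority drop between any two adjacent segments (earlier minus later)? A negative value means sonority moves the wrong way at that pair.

/r/ is a liquid (sonority 4).
/h/ is a fricative (sonority 2).
/v/ is a fricative (sonority 2).
/z/ is a fricative (sonority 2).
/r/→/h/: change +2.
/h/→/v/: change +0.
/v/→/z/: change +0.
Minimum = 0.

0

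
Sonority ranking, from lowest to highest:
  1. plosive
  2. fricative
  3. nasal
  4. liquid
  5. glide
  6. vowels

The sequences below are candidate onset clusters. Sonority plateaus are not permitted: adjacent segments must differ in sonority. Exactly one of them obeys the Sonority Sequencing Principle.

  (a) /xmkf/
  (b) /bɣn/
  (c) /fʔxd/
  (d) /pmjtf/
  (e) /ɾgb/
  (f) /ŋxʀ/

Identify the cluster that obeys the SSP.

b

(a) /xmkf/: profile 2-3-1-2 — violates.
(b) /bɣn/: profile 1-2-3 — obeys.
(c) /fʔxd/: profile 2-1-2-1 — violates.
(d) /pmjtf/: profile 1-3-5-1-2 — violates.
(e) /ɾgb/: profile 4-1-1 — violates.
(f) /ŋxʀ/: profile 3-2-4 — violates.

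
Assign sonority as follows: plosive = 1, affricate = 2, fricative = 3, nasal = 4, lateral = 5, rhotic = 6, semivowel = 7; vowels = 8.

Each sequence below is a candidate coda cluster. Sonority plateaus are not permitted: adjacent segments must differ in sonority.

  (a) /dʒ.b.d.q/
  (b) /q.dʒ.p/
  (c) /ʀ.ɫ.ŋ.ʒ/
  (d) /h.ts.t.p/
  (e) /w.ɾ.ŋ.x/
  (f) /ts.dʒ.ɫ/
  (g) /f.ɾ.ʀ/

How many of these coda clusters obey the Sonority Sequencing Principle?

(a) sonority 2-1-1-1: ill-formed.
(b) sonority 1-2-1: ill-formed.
(c) sonority 6-5-4-3: well-formed.
(d) sonority 3-2-1-1: ill-formed.
(e) sonority 7-6-4-3: well-formed.
(f) sonority 2-2-5: ill-formed.
(g) sonority 3-6-6: ill-formed.

2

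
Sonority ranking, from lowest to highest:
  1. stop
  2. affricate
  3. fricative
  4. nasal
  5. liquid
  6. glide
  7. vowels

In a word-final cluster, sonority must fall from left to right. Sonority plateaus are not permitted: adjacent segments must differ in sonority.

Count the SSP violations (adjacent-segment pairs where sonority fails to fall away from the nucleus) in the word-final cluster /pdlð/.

2

/p/ — stop, sonority 1.
/d/ — stop, sonority 1.
/l/ — liquid, sonority 5.
/ð/ — fricative, sonority 3.
/p/→/d/: 1→1 (plateau) — violation.
/d/→/l/: 1→5 (does not fall) — violation.
/l/→/ð/: 5→3 (falls) — ok.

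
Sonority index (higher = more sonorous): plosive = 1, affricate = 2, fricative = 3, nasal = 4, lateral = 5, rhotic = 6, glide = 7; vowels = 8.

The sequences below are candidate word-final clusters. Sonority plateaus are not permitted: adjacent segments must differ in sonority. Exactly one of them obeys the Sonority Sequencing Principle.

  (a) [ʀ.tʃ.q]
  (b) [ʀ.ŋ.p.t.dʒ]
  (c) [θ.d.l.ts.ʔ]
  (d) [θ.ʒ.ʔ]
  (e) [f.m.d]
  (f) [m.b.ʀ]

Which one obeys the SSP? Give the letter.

a

(a) 6-2-1 → obeys
(b) 6-4-1-1-2 → violates
(c) 3-1-5-2-1 → violates
(d) 3-3-1 → violates
(e) 3-4-1 → violates
(f) 4-1-6 → violates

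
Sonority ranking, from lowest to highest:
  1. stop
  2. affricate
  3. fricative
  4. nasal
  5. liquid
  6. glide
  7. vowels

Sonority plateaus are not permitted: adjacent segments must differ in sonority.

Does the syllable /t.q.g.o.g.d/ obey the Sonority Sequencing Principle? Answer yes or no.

no

Onset: /t/ is a stop (sonority 1), /q/ is a stop (sonority 1), /g/ is a stop (sonority 1); then the nucleus /o/ (sonority 7).
Onset profile 1-1-1-7 — does not strictly rise throughout.
Coda: /g/ is a stop (sonority 1), /d/ is a stop (sonority 1).
Coda profile 7-1-1 — does not strictly fall throughout.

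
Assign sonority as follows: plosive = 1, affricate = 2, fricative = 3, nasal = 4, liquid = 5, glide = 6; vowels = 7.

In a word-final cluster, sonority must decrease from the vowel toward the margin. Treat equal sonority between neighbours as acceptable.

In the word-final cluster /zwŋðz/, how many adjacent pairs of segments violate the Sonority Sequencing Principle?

1

/z/ — fricative, sonority 3.
/w/ — glide, sonority 6.
/ŋ/ — nasal, sonority 4.
/ð/ — fricative, sonority 3.
/z/ — fricative, sonority 3.
/z/→/w/: 3→6 (does not fall) — violation.
/w/→/ŋ/: 6→4 (falls) — ok.
/ŋ/→/ð/: 4→3 (falls) — ok.
/ð/→/z/: 3→3 (plateau, allowed) — ok.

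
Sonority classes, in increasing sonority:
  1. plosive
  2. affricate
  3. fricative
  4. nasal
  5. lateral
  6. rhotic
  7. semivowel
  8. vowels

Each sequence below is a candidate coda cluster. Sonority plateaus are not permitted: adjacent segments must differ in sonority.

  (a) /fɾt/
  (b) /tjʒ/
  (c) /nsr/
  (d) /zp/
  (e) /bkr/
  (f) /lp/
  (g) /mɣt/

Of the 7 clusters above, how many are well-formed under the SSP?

(a) sonority 3-6-1: ill-formed.
(b) sonority 1-7-3: ill-formed.
(c) sonority 4-3-6: ill-formed.
(d) sonority 3-1: well-formed.
(e) sonority 1-1-6: ill-formed.
(f) sonority 5-1: well-formed.
(g) sonority 4-3-1: well-formed.

3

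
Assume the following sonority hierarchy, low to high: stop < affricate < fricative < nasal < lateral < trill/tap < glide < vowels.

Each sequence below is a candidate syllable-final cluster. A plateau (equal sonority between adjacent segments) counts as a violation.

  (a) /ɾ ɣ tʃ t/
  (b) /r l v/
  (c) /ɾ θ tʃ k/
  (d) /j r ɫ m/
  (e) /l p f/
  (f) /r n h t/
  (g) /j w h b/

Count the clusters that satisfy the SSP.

5

(a) /ɾ ɣ tʃ t/: profile 6-3-2-1 — obeys.
(b) /r l v/: profile 6-5-3 — obeys.
(c) /ɾ θ tʃ k/: profile 6-3-2-1 — obeys.
(d) /j r ɫ m/: profile 7-6-5-4 — obeys.
(e) /l p f/: profile 5-1-3 — violates.
(f) /r n h t/: profile 6-4-3-1 — obeys.
(g) /j w h b/: profile 7-7-3-1 — violates.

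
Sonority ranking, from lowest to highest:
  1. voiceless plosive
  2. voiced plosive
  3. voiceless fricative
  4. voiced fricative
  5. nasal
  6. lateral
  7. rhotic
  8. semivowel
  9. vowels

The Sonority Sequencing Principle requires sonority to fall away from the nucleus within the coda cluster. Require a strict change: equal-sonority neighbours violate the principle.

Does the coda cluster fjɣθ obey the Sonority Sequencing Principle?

/f/ is a voiceless fricative (sonority 3).
/j/ is a semivowel (sonority 8).
/ɣ/ is a voiced fricative (sonority 4).
/θ/ is a voiceless fricative (sonority 3).
The profile is 3-8-4-3. Between /f/ (3) and /j/ (8) sonority does not fall, so the cluster violates the SSP.

no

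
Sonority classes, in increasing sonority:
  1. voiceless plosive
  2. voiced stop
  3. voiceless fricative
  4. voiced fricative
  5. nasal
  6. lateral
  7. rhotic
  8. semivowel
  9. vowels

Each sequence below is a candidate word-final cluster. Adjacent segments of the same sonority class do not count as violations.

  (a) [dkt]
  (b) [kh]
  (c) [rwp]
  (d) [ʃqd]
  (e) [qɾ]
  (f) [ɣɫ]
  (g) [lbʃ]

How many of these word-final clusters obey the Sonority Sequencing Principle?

1

(a) sonority 2-1-1: well-formed.
(b) sonority 1-3: ill-formed.
(c) sonority 7-8-1: ill-formed.
(d) sonority 3-1-2: ill-formed.
(e) sonority 1-7: ill-formed.
(f) sonority 4-6: ill-formed.
(g) sonority 6-2-3: ill-formed.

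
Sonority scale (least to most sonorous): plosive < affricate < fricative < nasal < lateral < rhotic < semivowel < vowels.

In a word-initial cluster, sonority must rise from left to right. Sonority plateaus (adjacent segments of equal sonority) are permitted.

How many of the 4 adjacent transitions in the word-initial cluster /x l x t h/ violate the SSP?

2

/x/: fricative = 3.
/l/: lateral = 5.
/x/: fricative = 3.
/t/: plosive = 1.
/h/: fricative = 3.
/x/→/l/: 3→5 (rises) — ok.
/l/→/x/: 5→3 (does not rise) — violation.
/x/→/t/: 3→1 (does not rise) — violation.
/t/→/h/: 1→3 (rises) — ok.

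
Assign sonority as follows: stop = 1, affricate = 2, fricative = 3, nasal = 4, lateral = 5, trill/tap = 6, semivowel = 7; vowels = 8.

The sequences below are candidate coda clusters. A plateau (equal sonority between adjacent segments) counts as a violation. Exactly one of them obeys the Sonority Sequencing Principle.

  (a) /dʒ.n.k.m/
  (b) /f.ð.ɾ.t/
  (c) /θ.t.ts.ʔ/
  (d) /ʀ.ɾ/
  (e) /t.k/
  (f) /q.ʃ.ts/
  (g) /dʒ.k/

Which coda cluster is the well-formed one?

g

(a) 2-4-1-4 → violates
(b) 3-3-6-1 → violates
(c) 3-1-2-1 → violates
(d) 6-6 → violates
(e) 1-1 → violates
(f) 1-3-2 → violates
(g) 2-1 → obeys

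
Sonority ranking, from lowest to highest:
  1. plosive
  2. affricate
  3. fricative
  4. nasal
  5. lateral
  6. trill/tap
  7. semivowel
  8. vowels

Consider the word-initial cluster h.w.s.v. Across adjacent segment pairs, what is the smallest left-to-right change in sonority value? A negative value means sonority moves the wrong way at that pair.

/h/ — fricative, sonority 3.
/w/ — semivowel, sonority 7.
/s/ — fricative, sonority 3.
/v/ — fricative, sonority 3.
/h/→/w/: change +4.
/w/→/s/: change -4.
/s/→/v/: change +0.
Minimum = -4.

-4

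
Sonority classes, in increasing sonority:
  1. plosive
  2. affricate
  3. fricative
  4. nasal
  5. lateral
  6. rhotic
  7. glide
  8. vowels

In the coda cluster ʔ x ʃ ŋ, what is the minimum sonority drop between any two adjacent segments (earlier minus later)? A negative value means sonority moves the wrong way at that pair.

-2

/ʔ/ — plosive, sonority 1.
/x/ — fricative, sonority 3.
/ʃ/ — fricative, sonority 3.
/ŋ/ — nasal, sonority 4.
/ʔ/→/x/: change -2.
/x/→/ʃ/: change +0.
/ʃ/→/ŋ/: change -1.
Minimum = -2.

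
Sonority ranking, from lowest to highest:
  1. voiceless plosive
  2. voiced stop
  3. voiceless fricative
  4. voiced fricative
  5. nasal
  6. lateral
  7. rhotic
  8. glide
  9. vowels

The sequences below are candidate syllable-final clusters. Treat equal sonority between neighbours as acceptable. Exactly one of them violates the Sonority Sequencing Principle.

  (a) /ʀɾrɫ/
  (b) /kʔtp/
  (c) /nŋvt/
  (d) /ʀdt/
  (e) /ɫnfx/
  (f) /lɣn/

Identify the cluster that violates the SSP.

f

(a) /ʀɾrɫ/: profile 7-7-7-6 — obeys.
(b) /kʔtp/: profile 1-1-1-1 — obeys.
(c) /nŋvt/: profile 5-5-4-1 — obeys.
(d) /ʀdt/: profile 7-2-1 — obeys.
(e) /ɫnfx/: profile 6-5-3-3 — obeys.
(f) /lɣn/: profile 6-4-5 — violates.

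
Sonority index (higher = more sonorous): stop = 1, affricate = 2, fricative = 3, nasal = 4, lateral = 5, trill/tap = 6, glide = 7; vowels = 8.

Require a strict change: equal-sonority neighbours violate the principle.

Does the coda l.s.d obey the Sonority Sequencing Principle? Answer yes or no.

yes

/l/: lateral = 5.
/s/: fricative = 3.
/d/: stop = 1.
The profile 5-3-1 strictly falls, so the coda satisfies the SSP.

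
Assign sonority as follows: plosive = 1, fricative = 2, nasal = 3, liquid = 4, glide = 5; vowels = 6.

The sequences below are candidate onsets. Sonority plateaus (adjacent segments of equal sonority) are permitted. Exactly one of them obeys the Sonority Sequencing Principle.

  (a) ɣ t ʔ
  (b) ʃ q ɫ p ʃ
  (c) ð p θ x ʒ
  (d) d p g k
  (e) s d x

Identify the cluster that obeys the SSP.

d

(a) sonority 2-1-1: ill-formed.
(b) sonority 2-1-4-1-2: ill-formed.
(c) sonority 2-1-2-2-2: ill-formed.
(d) sonority 1-1-1-1: well-formed.
(e) sonority 2-1-2: ill-formed.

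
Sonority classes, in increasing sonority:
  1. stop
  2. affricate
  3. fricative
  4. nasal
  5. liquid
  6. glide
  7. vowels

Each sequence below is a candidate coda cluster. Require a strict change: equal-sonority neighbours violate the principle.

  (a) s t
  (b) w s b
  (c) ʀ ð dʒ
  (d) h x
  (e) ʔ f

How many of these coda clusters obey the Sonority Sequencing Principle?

(a) 3-1 → obeys
(b) 6-3-1 → obeys
(c) 5-3-2 → obeys
(d) 3-3 → violates
(e) 1-3 → violates

3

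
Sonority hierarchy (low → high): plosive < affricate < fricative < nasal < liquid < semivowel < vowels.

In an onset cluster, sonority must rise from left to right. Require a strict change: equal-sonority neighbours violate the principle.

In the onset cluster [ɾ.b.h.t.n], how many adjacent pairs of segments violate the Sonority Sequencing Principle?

2

/ɾ/: liquid = 5.
/b/: plosive = 1.
/h/: fricative = 3.
/t/: plosive = 1.
/n/: nasal = 4.
/ɾ/→/b/: 5→1 (does not rise) — violation.
/b/→/h/: 1→3 (rises) — ok.
/h/→/t/: 3→1 (does not rise) — violation.
/t/→/n/: 1→4 (rises) — ok.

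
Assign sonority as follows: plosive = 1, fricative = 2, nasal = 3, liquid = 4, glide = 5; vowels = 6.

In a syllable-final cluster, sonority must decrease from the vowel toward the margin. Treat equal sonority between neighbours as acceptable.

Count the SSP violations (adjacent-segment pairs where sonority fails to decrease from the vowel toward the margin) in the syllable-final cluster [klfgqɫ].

2

/k/ is a plosive (sonority 1).
/l/ is a liquid (sonority 4).
/f/ is a fricative (sonority 2).
/g/ is a plosive (sonority 1).
/q/ is a plosive (sonority 1).
/ɫ/ is a liquid (sonority 4).
/k/→/l/: 1→4 (does not fall) — violation.
/l/→/f/: 4→2 (falls) — ok.
/f/→/g/: 2→1 (falls) — ok.
/g/→/q/: 1→1 (plateau, allowed) — ok.
/q/→/ɫ/: 1→4 (does not fall) — violation.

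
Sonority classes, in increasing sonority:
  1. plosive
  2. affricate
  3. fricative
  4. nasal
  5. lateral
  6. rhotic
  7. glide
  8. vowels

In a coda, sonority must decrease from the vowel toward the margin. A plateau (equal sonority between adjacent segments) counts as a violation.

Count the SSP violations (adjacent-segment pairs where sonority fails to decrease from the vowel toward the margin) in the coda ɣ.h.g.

/ɣ/ — fricative, sonority 3.
/h/ — fricative, sonority 3.
/g/ — plosive, sonority 1.
/ɣ/→/h/: 3→3 (plateau) — violation.
/h/→/g/: 3→1 (falls) — ok.

1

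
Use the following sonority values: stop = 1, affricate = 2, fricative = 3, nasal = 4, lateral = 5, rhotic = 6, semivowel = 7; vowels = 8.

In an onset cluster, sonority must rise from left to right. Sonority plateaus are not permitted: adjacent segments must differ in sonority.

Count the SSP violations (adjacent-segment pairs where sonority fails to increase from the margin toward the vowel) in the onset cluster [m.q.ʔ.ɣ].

/m/: nasal = 4.
/q/: stop = 1.
/ʔ/: stop = 1.
/ɣ/: fricative = 3.
/m/→/q/: 4→1 (does not rise) — violation.
/q/→/ʔ/: 1→1 (plateau) — violation.
/ʔ/→/ɣ/: 1→3 (rises) — ok.

2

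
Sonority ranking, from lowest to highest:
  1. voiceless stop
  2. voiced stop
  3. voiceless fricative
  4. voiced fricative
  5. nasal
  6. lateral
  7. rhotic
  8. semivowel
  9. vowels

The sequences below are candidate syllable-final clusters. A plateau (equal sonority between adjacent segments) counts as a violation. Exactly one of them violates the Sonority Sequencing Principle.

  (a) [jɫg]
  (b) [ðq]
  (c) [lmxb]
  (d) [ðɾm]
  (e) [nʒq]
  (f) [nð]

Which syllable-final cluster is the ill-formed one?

d

(a) [jɫg]: profile 8-6-2 — obeys.
(b) [ðq]: profile 4-1 — obeys.
(c) [lmxb]: profile 6-5-3-2 — obeys.
(d) [ðɾm]: profile 4-7-5 — violates.
(e) [nʒq]: profile 5-4-1 — obeys.
(f) [nð]: profile 5-4 — obeys.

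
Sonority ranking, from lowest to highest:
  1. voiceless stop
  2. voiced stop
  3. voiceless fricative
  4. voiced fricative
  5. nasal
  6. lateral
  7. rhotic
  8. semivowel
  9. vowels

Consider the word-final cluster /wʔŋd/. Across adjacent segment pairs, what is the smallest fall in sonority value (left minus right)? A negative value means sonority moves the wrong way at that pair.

-4

/w/ is a semivowel (sonority 8).
/ʔ/ is a voiceless stop (sonority 1).
/ŋ/ is a nasal (sonority 5).
/d/ is a voiced stop (sonority 2).
/w/→/ʔ/: change +7.
/ʔ/→/ŋ/: change -4.
/ŋ/→/d/: change +3.
Minimum = -4.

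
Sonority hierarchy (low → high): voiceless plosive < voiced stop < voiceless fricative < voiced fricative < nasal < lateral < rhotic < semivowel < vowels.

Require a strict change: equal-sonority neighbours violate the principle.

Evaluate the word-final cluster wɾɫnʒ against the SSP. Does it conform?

yes

/w/ is a semivowel (sonority 8).
/ɾ/ is a rhotic (sonority 7).
/ɫ/ is a lateral (sonority 6).
/n/ is a nasal (sonority 5).
/ʒ/ is a voiced fricative (sonority 4).
The profile 8-7-6-5-4 strictly falls, so the word-final cluster satisfies the SSP.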